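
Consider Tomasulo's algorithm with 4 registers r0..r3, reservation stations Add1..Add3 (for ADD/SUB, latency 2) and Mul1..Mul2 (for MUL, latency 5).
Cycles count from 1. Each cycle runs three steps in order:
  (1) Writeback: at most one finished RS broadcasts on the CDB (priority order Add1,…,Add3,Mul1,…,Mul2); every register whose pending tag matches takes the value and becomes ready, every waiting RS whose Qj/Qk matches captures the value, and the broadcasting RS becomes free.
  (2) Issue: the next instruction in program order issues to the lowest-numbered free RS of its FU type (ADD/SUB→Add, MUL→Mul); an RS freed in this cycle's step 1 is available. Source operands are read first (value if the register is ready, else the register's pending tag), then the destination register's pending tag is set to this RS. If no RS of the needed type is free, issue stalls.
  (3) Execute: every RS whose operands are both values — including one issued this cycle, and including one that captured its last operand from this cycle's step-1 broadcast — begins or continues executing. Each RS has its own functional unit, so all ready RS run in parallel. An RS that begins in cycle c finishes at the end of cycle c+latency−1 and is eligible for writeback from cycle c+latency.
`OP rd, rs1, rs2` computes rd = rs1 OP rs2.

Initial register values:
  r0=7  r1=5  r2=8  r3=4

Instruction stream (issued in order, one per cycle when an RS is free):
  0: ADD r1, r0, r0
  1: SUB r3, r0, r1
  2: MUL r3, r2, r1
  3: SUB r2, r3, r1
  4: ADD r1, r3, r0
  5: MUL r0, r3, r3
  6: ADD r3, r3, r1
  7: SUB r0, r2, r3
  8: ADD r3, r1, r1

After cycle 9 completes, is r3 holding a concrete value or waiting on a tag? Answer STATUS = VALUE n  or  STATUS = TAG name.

  c1: issue ADD r1<-Add1  regs: r0:7,r1:Add1,r2:8,r3:4
  c2: issue SUB r3<-Add2  regs: r0:7,r1:Add1,r2:8,r3:Add2
  c3: CDB Add1=14; issue MUL r3<-Mul1  regs: r0:7,r1:14,r2:8,r3:Mul1
  c4: issue SUB r2<-Add1  regs: r0:7,r1:14,r2:Add1,r3:Mul1
  c5: CDB Add2=-7; issue ADD r1<-Add2  regs: r0:7,r1:Add2,r2:Add1,r3:Mul1
  c6: issue MUL r0<-Mul2  regs: r0:Mul2,r1:Add2,r2:Add1,r3:Mul1
  c7: issue ADD r3<-Add3  regs: r0:Mul2,r1:Add2,r2:Add1,r3:Add3
  c8: CDB Mul1=112; stall  regs: r0:Mul2,r1:Add2,r2:Add1,r3:Add3
  c9: stall  regs: r0:Mul2,r1:Add2,r2:Add1,r3:Add3

STATUS = TAG Add3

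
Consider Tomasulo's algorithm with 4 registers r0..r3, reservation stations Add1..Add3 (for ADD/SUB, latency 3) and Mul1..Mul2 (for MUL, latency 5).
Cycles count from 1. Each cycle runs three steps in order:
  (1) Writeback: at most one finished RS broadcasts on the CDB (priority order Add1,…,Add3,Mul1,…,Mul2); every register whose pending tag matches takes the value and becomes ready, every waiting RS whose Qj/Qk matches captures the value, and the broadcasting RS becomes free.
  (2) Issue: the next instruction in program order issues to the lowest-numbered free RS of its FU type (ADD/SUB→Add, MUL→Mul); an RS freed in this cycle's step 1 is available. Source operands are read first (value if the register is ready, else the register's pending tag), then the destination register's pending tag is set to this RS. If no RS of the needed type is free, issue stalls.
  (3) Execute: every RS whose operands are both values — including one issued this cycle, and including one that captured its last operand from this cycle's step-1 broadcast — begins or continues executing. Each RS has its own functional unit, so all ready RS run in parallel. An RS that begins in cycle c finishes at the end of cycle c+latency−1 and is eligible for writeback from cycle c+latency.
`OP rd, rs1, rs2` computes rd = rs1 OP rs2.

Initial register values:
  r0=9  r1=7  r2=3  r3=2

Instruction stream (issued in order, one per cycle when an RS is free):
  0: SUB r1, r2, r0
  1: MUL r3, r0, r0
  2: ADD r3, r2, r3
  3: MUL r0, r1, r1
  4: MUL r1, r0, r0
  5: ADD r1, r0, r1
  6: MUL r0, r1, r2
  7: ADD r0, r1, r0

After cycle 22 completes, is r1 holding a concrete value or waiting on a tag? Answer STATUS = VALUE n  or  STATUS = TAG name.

STATUS = VALUE 1332

c1: issue SUB r1<-Add1 | r0:9,r1:Add1,r2:3,r3:2
c2: issue MUL r3<-Mul1 | r0:9,r1:Add1,r2:3,r3:Mul1
c3: issue ADD r3<-Add2 | r0:9,r1:Add1,r2:3,r3:Add2
c4: CDB Add1=-6; issue MUL r0<-Mul2 | r0:Mul2,r1:-6,r2:3,r3:Add2
c5: stall | r0:Mul2,r1:-6,r2:3,r3:Add2
c6: stall | r0:Mul2,r1:-6,r2:3,r3:Add2
c7: CDB Mul1=81; issue MUL r1<-Mul1 | r0:Mul2,r1:Mul1,r2:3,r3:Add2
c8: issue ADD r1<-Add1 | r0:Mul2,r1:Add1,r2:3,r3:Add2
c9: CDB Mul2=36; issue MUL r0<-Mul2 | r0:Mul2,r1:Add1,r2:3,r3:Add2
c10: CDB Add2=84; issue ADD r0<-Add2 | r0:Add2,r1:Add1,r2:3,r3:84
c11: - | r0:Add2,r1:Add1,r2:3,r3:84
c12: - | r0:Add2,r1:Add1,r2:3,r3:84
c13: - | r0:Add2,r1:Add1,r2:3,r3:84
c14: CDB Mul1=1296 | r0:Add2,r1:Add1,r2:3,r3:84
c15: - | r0:Add2,r1:Add1,r2:3,r3:84
c16: - | r0:Add2,r1:Add1,r2:3,r3:84
c17: CDB Add1=1332 | r0:Add2,r1:1332,r2:3,r3:84
c18: - | r0:Add2,r1:1332,r2:3,r3:84
c19: - | r0:Add2,r1:1332,r2:3,r3:84
c20: - | r0:Add2,r1:1332,r2:3,r3:84
c21: - | r0:Add2,r1:1332,r2:3,r3:84
c22: CDB Mul2=3996 | r0:Add2,r1:1332,r2:3,r3:84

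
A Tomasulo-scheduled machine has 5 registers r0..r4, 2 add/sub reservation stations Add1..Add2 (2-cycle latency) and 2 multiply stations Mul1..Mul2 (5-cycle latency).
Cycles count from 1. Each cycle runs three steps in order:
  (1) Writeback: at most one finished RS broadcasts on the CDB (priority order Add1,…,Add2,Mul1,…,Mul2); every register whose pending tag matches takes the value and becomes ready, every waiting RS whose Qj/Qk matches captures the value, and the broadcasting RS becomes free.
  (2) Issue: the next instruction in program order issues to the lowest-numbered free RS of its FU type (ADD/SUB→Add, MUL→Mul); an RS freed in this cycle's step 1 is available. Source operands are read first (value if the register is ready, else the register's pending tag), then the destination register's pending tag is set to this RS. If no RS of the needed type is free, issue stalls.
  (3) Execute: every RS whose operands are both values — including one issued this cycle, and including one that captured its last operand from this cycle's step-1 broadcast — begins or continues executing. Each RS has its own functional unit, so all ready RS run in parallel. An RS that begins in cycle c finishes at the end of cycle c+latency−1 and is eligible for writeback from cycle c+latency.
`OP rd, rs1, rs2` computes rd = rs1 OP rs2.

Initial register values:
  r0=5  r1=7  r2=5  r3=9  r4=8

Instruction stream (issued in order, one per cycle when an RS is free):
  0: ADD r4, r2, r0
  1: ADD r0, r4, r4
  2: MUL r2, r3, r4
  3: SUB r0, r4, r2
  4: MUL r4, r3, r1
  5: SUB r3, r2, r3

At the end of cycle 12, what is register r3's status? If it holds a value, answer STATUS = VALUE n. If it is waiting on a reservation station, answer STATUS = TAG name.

c1: issue ADD r4<-Add1 | r0:5,r1:7,r2:5,r3:9,r4:Add1
c2: issue ADD r0<-Add2 | r0:Add2,r1:7,r2:5,r3:9,r4:Add1
c3: CDB Add1=10; issue MUL r2<-Mul1 | r0:Add2,r1:7,r2:Mul1,r3:9,r4:10
c4: issue SUB r0<-Add1 | r0:Add1,r1:7,r2:Mul1,r3:9,r4:10
c5: CDB Add2=20; issue MUL r4<-Mul2 | r0:Add1,r1:7,r2:Mul1,r3:9,r4:Mul2
c6: issue SUB r3<-Add2 | r0:Add1,r1:7,r2:Mul1,r3:Add2,r4:Mul2
c7: - | r0:Add1,r1:7,r2:Mul1,r3:Add2,r4:Mul2
c8: CDB Mul1=90 | r0:Add1,r1:7,r2:90,r3:Add2,r4:Mul2
c9: - | r0:Add1,r1:7,r2:90,r3:Add2,r4:Mul2
c10: CDB Add1=-80 | r0:-80,r1:7,r2:90,r3:Add2,r4:Mul2
c11: CDB Add2=81 | r0:-80,r1:7,r2:90,r3:81,r4:Mul2
c12: CDB Mul2=63 | r0:-80,r1:7,r2:90,r3:81,r4:63

STATUS = VALUE 81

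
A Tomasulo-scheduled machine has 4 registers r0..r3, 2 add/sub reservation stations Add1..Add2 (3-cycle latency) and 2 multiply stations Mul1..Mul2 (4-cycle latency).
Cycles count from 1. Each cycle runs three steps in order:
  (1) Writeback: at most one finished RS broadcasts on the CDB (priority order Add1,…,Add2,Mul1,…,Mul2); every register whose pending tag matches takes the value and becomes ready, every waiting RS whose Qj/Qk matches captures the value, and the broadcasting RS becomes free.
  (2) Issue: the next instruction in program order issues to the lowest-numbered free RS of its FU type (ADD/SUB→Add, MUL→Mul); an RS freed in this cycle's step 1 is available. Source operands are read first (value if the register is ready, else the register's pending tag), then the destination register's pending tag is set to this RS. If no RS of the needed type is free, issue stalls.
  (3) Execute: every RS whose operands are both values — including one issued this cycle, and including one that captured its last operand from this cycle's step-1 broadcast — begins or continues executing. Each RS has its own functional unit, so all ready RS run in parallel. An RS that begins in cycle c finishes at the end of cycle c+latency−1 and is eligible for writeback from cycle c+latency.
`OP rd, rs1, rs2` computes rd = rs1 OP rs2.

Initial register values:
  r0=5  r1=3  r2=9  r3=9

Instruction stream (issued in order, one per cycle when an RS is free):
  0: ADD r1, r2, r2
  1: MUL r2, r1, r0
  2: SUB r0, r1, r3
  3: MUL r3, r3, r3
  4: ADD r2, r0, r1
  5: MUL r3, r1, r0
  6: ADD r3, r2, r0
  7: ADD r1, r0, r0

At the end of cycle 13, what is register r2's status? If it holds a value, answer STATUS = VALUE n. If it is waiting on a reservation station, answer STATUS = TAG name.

cycle 1: issue ADD r1<-Add1 // r0:5,r1:Add1,r2:9,r3:9
cycle 2: issue MUL r2<-Mul1 // r0:5,r1:Add1,r2:Mul1,r3:9
cycle 3: issue SUB r0<-Add2 // r0:Add2,r1:Add1,r2:Mul1,r3:9
cycle 4: CDB Add1=18; issue MUL r3<-Mul2 // r0:Add2,r1:18,r2:Mul1,r3:Mul2
cycle 5: issue ADD r2<-Add1 // r0:Add2,r1:18,r2:Add1,r3:Mul2
cycle 6: stall // r0:Add2,r1:18,r2:Add1,r3:Mul2
cycle 7: CDB Add2=9; stall // r0:9,r1:18,r2:Add1,r3:Mul2
cycle 8: CDB Mul1=90; issue MUL r3<-Mul1 // r0:9,r1:18,r2:Add1,r3:Mul1
cycle 9: CDB Mul2=81; issue ADD r3<-Add2 // r0:9,r1:18,r2:Add1,r3:Add2
cycle 10: CDB Add1=27; issue ADD r1<-Add1 // r0:9,r1:Add1,r2:27,r3:Add2
cycle 11: - // r0:9,r1:Add1,r2:27,r3:Add2
cycle 12: CDB Mul1=162 // r0:9,r1:Add1,r2:27,r3:Add2
cycle 13: CDB Add1=18 // r0:9,r1:18,r2:27,r3:Add2

STATUS = VALUE 27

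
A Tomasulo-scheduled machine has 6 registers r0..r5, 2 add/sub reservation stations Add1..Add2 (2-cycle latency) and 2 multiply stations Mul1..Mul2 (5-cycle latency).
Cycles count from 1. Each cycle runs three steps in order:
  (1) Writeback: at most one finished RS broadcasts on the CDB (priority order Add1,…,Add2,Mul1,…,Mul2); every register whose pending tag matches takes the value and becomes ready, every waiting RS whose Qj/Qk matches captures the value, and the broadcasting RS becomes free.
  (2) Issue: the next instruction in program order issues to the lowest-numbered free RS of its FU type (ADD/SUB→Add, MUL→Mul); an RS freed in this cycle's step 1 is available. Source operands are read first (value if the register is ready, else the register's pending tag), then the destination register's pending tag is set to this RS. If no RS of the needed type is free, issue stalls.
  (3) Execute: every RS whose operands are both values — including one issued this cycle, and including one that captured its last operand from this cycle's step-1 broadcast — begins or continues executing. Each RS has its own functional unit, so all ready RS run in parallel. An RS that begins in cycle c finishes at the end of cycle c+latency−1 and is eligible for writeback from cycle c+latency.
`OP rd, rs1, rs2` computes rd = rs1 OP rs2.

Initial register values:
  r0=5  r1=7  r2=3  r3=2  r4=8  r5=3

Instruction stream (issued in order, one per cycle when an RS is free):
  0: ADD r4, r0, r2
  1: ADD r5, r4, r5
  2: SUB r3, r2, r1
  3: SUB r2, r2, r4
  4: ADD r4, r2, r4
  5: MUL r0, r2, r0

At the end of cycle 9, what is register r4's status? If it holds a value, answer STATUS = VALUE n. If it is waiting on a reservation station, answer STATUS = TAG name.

  c1: issue ADD r4<-Add1  regs: r0:5,r1:7,r2:3,r3:2,r4:Add1,r5:3
  c2: issue ADD r5<-Add2  regs: r0:5,r1:7,r2:3,r3:2,r4:Add1,r5:Add2
  c3: CDB Add1=8; issue SUB r3<-Add1  regs: r0:5,r1:7,r2:3,r3:Add1,r4:8,r5:Add2
  c4: stall  regs: r0:5,r1:7,r2:3,r3:Add1,r4:8,r5:Add2
  c5: CDB Add1=-4; issue SUB r2<-Add1  regs: r0:5,r1:7,r2:Add1,r3:-4,r4:8,r5:Add2
  c6: CDB Add2=11; issue ADD r4<-Add2  regs: r0:5,r1:7,r2:Add1,r3:-4,r4:Add2,r5:11
  c7: CDB Add1=-5; issue MUL r0<-Mul1  regs: r0:Mul1,r1:7,r2:-5,r3:-4,r4:Add2,r5:11
  c8: -  regs: r0:Mul1,r1:7,r2:-5,r3:-4,r4:Add2,r5:11
  c9: CDB Add2=3  regs: r0:Mul1,r1:7,r2:-5,r3:-4,r4:3,r5:11

STATUS = VALUE 3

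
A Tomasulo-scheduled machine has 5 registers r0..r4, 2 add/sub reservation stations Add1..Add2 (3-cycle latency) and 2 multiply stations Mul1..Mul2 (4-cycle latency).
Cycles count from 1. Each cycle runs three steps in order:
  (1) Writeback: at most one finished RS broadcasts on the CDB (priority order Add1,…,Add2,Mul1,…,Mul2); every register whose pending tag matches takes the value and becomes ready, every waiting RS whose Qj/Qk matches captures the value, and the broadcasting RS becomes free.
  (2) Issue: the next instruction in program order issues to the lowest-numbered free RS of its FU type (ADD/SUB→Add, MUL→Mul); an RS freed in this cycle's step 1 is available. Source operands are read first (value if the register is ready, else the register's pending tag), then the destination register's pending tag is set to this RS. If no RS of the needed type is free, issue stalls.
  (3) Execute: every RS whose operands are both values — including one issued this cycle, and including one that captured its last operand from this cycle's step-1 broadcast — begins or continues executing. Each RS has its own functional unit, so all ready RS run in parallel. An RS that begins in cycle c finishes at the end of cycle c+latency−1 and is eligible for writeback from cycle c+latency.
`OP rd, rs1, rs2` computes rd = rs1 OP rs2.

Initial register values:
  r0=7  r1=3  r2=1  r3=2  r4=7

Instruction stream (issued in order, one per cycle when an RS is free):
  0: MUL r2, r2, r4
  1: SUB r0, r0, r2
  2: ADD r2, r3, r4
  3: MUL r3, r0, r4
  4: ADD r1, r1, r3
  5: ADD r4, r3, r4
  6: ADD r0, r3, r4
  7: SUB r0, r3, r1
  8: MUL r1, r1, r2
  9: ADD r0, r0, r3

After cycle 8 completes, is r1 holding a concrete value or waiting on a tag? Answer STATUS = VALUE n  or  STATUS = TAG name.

  c1: issue MUL r2<-Mul1  regs: r0:7,r1:3,r2:Mul1,r3:2,r4:7
  c2: issue SUB r0<-Add1  regs: r0:Add1,r1:3,r2:Mul1,r3:2,r4:7
  c3: issue ADD r2<-Add2  regs: r0:Add1,r1:3,r2:Add2,r3:2,r4:7
  c4: issue MUL r3<-Mul2  regs: r0:Add1,r1:3,r2:Add2,r3:Mul2,r4:7
  c5: CDB Mul1=7; stall  regs: r0:Add1,r1:3,r2:Add2,r3:Mul2,r4:7
  c6: CDB Add2=9; issue ADD r1<-Add2  regs: r0:Add1,r1:Add2,r2:9,r3:Mul2,r4:7
  c7: stall  regs: r0:Add1,r1:Add2,r2:9,r3:Mul2,r4:7
  c8: CDB Add1=0; issue ADD r4<-Add1  regs: r0:0,r1:Add2,r2:9,r3:Mul2,r4:Add1

STATUS = TAG Add2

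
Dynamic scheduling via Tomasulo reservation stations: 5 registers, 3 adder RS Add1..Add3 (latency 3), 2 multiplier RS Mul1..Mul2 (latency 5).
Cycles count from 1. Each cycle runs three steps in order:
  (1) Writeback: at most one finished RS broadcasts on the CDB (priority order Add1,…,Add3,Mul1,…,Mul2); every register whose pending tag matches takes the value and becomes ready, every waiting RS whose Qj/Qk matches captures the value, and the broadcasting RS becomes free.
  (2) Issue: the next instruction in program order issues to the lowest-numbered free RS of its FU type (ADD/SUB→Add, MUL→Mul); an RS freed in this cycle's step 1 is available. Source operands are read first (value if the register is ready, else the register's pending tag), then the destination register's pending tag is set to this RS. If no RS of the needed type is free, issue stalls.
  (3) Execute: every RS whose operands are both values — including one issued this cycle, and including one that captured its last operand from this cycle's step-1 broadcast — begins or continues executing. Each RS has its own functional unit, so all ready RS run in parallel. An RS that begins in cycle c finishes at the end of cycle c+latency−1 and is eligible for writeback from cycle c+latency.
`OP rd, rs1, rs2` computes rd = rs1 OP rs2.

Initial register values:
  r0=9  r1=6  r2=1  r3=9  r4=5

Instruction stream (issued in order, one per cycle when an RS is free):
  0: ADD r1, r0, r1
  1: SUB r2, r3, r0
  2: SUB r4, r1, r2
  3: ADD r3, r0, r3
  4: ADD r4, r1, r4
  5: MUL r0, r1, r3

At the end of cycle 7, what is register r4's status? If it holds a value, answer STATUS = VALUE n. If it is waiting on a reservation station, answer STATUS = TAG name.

STATUS = TAG Add2

cycle 1: issue ADD r1<-Add1 // r0:9,r1:Add1,r2:1,r3:9,r4:5
cycle 2: issue SUB r2<-Add2 // r0:9,r1:Add1,r2:Add2,r3:9,r4:5
cycle 3: issue SUB r4<-Add3 // r0:9,r1:Add1,r2:Add2,r3:9,r4:Add3
cycle 4: CDB Add1=15; issue ADD r3<-Add1 // r0:9,r1:15,r2:Add2,r3:Add1,r4:Add3
cycle 5: CDB Add2=0; issue ADD r4<-Add2 // r0:9,r1:15,r2:0,r3:Add1,r4:Add2
cycle 6: issue MUL r0<-Mul1 // r0:Mul1,r1:15,r2:0,r3:Add1,r4:Add2
cycle 7: CDB Add1=18 // r0:Mul1,r1:15,r2:0,r3:18,r4:Add2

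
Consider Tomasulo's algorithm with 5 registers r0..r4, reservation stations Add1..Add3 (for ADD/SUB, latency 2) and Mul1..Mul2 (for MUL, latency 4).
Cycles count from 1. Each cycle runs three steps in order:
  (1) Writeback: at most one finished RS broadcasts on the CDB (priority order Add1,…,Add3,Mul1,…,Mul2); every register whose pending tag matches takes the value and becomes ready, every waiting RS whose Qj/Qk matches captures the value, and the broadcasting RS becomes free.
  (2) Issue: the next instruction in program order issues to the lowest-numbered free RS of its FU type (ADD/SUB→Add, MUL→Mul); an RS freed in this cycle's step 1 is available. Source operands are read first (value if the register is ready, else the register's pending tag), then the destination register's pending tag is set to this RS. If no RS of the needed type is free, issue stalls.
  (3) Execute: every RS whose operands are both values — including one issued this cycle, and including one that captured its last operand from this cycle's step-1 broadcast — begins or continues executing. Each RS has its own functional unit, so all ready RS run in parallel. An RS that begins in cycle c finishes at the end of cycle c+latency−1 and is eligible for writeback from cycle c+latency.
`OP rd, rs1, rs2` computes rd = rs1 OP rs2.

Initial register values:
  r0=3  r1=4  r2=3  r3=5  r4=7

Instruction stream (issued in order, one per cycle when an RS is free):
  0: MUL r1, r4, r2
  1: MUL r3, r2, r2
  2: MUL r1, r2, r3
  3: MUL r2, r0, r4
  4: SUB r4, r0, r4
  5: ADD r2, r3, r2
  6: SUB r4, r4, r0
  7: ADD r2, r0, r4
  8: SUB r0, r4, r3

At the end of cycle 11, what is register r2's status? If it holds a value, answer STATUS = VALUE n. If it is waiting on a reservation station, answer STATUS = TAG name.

cycle 1: issue MUL r1<-Mul1 // r0:3,r1:Mul1,r2:3,r3:5,r4:7
cycle 2: issue MUL r3<-Mul2 // r0:3,r1:Mul1,r2:3,r3:Mul2,r4:7
cycle 3: stall // r0:3,r1:Mul1,r2:3,r3:Mul2,r4:7
cycle 4: stall // r0:3,r1:Mul1,r2:3,r3:Mul2,r4:7
cycle 5: CDB Mul1=21; issue MUL r1<-Mul1 // r0:3,r1:Mul1,r2:3,r3:Mul2,r4:7
cycle 6: CDB Mul2=9; issue MUL r2<-Mul2 // r0:3,r1:Mul1,r2:Mul2,r3:9,r4:7
cycle 7: issue SUB r4<-Add1 // r0:3,r1:Mul1,r2:Mul2,r3:9,r4:Add1
cycle 8: issue ADD r2<-Add2 // r0:3,r1:Mul1,r2:Add2,r3:9,r4:Add1
cycle 9: CDB Add1=-4; issue SUB r4<-Add1 // r0:3,r1:Mul1,r2:Add2,r3:9,r4:Add1
cycle 10: CDB Mul1=27; issue ADD r2<-Add3 // r0:3,r1:27,r2:Add3,r3:9,r4:Add1
cycle 11: CDB Add1=-7; issue SUB r0<-Add1 // r0:Add1,r1:27,r2:Add3,r3:9,r4:-7

STATUS = TAG Add3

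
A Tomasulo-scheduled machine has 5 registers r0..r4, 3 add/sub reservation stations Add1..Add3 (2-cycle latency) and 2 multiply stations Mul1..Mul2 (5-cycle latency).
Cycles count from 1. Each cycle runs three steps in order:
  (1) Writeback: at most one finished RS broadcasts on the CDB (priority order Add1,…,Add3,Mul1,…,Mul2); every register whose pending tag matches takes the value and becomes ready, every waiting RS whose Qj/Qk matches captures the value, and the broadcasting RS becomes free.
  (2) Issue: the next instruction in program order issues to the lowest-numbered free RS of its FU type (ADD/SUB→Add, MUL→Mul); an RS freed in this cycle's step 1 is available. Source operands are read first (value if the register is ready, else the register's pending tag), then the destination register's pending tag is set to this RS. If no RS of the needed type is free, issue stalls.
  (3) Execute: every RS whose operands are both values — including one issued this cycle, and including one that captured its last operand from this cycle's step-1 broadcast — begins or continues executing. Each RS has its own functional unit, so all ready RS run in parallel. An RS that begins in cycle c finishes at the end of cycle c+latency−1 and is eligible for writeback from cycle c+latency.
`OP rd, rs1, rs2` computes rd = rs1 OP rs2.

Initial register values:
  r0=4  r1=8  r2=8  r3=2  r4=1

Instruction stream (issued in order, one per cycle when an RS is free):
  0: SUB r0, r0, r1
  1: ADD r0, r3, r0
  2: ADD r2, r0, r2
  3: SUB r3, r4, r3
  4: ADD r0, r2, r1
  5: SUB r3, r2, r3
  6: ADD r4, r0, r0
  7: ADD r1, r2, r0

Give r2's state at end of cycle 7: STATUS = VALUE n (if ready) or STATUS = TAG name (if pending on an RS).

STATUS = VALUE 6

  c1: issue SUB r0<-Add1  regs: r0:Add1,r1:8,r2:8,r3:2,r4:1
  c2: issue ADD r0<-Add2  regs: r0:Add2,r1:8,r2:8,r3:2,r4:1
  c3: CDB Add1=-4; issue ADD r2<-Add1  regs: r0:Add2,r1:8,r2:Add1,r3:2,r4:1
  c4: issue SUB r3<-Add3  regs: r0:Add2,r1:8,r2:Add1,r3:Add3,r4:1
  c5: CDB Add2=-2; issue ADD r0<-Add2  regs: r0:Add2,r1:8,r2:Add1,r3:Add3,r4:1
  c6: CDB Add3=-1; issue SUB r3<-Add3  regs: r0:Add2,r1:8,r2:Add1,r3:Add3,r4:1
  c7: CDB Add1=6; issue ADD r4<-Add1  regs: r0:Add2,r1:8,r2:6,r3:Add3,r4:Add1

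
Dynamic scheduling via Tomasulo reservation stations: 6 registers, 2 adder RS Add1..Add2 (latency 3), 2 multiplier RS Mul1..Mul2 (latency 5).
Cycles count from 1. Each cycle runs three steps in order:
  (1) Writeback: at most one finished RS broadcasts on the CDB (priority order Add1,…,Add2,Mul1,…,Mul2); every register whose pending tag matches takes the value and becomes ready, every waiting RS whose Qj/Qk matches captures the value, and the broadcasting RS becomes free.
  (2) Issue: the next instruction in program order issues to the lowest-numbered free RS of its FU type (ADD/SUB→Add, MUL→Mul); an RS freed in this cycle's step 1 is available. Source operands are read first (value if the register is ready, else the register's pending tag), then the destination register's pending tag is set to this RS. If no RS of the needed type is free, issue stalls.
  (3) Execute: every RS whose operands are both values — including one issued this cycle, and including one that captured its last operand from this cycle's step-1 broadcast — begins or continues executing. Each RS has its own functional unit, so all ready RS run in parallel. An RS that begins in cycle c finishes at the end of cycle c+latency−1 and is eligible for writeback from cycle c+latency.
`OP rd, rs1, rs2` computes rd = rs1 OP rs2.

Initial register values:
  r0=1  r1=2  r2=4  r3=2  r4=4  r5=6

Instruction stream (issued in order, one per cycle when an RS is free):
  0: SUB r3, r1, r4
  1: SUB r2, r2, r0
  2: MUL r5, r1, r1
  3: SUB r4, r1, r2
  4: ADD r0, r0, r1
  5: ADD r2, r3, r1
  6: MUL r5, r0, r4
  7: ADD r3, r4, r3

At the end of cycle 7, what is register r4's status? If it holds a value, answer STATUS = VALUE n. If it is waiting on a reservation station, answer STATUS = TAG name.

STATUS = TAG Add1

c1: issue SUB r3<-Add1 | r0:1,r1:2,r2:4,r3:Add1,r4:4,r5:6
c2: issue SUB r2<-Add2 | r0:1,r1:2,r2:Add2,r3:Add1,r4:4,r5:6
c3: issue MUL r5<-Mul1 | r0:1,r1:2,r2:Add2,r3:Add1,r4:4,r5:Mul1
c4: CDB Add1=-2; issue SUB r4<-Add1 | r0:1,r1:2,r2:Add2,r3:-2,r4:Add1,r5:Mul1
c5: CDB Add2=3; issue ADD r0<-Add2 | r0:Add2,r1:2,r2:3,r3:-2,r4:Add1,r5:Mul1
c6: stall | r0:Add2,r1:2,r2:3,r3:-2,r4:Add1,r5:Mul1
c7: stall | r0:Add2,r1:2,r2:3,r3:-2,r4:Add1,r5:Mul1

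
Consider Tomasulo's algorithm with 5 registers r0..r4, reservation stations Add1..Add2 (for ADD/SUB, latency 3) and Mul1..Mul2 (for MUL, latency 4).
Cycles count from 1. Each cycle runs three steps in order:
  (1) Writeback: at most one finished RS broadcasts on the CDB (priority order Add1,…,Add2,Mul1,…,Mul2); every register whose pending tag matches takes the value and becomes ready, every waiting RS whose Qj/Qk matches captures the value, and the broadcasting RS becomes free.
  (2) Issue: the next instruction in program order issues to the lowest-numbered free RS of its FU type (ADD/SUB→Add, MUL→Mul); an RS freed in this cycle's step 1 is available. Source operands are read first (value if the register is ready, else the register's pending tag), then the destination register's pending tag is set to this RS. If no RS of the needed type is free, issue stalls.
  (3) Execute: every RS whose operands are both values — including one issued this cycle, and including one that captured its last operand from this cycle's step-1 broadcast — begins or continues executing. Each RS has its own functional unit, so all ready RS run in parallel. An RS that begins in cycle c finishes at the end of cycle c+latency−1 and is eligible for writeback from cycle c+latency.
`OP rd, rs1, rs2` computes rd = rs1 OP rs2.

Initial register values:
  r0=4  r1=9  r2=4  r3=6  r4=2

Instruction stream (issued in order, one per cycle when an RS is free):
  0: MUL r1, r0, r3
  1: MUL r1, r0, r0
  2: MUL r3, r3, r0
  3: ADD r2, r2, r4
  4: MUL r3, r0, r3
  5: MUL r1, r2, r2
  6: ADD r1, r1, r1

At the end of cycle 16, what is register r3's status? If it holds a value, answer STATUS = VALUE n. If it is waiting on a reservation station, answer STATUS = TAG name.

STATUS = VALUE 96

c1: issue MUL r1<-Mul1 | r0:4,r1:Mul1,r2:4,r3:6,r4:2
c2: issue MUL r1<-Mul2 | r0:4,r1:Mul2,r2:4,r3:6,r4:2
c3: stall | r0:4,r1:Mul2,r2:4,r3:6,r4:2
c4: stall | r0:4,r1:Mul2,r2:4,r3:6,r4:2
c5: CDB Mul1=24; issue MUL r3<-Mul1 | r0:4,r1:Mul2,r2:4,r3:Mul1,r4:2
c6: CDB Mul2=16; issue ADD r2<-Add1 | r0:4,r1:16,r2:Add1,r3:Mul1,r4:2
c7: issue MUL r3<-Mul2 | r0:4,r1:16,r2:Add1,r3:Mul2,r4:2
c8: stall | r0:4,r1:16,r2:Add1,r3:Mul2,r4:2
c9: CDB Add1=6; stall | r0:4,r1:16,r2:6,r3:Mul2,r4:2
c10: CDB Mul1=24; issue MUL r1<-Mul1 | r0:4,r1:Mul1,r2:6,r3:Mul2,r4:2
c11: issue ADD r1<-Add1 | r0:4,r1:Add1,r2:6,r3:Mul2,r4:2
c12: - | r0:4,r1:Add1,r2:6,r3:Mul2,r4:2
c13: - | r0:4,r1:Add1,r2:6,r3:Mul2,r4:2
c14: CDB Mul1=36 | r0:4,r1:Add1,r2:6,r3:Mul2,r4:2
c15: CDB Mul2=96 | r0:4,r1:Add1,r2:6,r3:96,r4:2
c16: - | r0:4,r1:Add1,r2:6,r3:96,r4:2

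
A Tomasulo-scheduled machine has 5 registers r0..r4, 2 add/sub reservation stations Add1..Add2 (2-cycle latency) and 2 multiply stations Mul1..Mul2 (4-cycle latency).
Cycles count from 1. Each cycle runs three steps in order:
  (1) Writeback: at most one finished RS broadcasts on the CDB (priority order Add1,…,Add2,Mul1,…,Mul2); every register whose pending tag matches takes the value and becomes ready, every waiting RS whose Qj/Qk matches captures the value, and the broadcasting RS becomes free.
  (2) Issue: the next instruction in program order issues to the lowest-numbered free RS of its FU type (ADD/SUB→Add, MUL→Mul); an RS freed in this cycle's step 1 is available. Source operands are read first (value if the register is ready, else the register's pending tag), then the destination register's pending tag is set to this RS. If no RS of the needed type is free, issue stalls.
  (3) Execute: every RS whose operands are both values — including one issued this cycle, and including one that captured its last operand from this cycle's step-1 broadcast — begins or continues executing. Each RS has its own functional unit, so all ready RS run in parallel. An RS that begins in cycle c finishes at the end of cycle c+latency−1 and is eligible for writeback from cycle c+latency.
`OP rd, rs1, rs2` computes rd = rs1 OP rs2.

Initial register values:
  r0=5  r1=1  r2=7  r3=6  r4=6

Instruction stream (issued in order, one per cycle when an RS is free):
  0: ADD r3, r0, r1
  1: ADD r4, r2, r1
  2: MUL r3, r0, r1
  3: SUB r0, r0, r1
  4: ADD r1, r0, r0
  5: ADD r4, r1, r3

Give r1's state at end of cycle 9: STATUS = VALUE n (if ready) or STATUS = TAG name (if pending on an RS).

STATUS = VALUE 8

c1: issue ADD r3<-Add1 | r0:5,r1:1,r2:7,r3:Add1,r4:6
c2: issue ADD r4<-Add2 | r0:5,r1:1,r2:7,r3:Add1,r4:Add2
c3: CDB Add1=6; issue MUL r3<-Mul1 | r0:5,r1:1,r2:7,r3:Mul1,r4:Add2
c4: CDB Add2=8; issue SUB r0<-Add1 | r0:Add1,r1:1,r2:7,r3:Mul1,r4:8
c5: issue ADD r1<-Add2 | r0:Add1,r1:Add2,r2:7,r3:Mul1,r4:8
c6: CDB Add1=4; issue ADD r4<-Add1 | r0:4,r1:Add2,r2:7,r3:Mul1,r4:Add1
c7: CDB Mul1=5 | r0:4,r1:Add2,r2:7,r3:5,r4:Add1
c8: CDB Add2=8 | r0:4,r1:8,r2:7,r3:5,r4:Add1
c9: - | r0:4,r1:8,r2:7,r3:5,r4:Add1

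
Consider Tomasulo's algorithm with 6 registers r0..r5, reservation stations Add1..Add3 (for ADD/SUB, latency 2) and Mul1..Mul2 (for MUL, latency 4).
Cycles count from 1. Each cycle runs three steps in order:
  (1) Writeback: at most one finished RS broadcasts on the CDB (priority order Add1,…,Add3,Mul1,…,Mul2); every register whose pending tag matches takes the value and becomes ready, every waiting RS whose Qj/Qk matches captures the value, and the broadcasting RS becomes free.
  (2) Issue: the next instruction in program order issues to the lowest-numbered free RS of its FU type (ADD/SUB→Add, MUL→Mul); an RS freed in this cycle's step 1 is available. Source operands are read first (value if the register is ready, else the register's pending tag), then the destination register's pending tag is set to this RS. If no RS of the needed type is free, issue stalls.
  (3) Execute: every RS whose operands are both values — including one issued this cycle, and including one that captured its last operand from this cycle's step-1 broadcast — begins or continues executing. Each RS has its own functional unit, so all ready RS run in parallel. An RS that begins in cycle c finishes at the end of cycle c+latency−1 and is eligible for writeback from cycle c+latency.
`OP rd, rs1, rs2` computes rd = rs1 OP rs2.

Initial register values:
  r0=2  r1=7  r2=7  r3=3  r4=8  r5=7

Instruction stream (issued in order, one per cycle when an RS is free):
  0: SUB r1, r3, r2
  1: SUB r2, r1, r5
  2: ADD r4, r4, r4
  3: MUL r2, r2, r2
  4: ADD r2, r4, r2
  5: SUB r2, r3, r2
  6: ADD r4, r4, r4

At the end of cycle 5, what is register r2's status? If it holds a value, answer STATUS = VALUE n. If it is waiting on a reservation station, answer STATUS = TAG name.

c1: issue SUB r1<-Add1 | r0:2,r1:Add1,r2:7,r3:3,r4:8,r5:7
c2: issue SUB r2<-Add2 | r0:2,r1:Add1,r2:Add2,r3:3,r4:8,r5:7
c3: CDB Add1=-4; issue ADD r4<-Add1 | r0:2,r1:-4,r2:Add2,r3:3,r4:Add1,r5:7
c4: issue MUL r2<-Mul1 | r0:2,r1:-4,r2:Mul1,r3:3,r4:Add1,r5:7
c5: CDB Add1=16; issue ADD r2<-Add1 | r0:2,r1:-4,r2:Add1,r3:3,r4:16,r5:7

STATUS = TAG Add1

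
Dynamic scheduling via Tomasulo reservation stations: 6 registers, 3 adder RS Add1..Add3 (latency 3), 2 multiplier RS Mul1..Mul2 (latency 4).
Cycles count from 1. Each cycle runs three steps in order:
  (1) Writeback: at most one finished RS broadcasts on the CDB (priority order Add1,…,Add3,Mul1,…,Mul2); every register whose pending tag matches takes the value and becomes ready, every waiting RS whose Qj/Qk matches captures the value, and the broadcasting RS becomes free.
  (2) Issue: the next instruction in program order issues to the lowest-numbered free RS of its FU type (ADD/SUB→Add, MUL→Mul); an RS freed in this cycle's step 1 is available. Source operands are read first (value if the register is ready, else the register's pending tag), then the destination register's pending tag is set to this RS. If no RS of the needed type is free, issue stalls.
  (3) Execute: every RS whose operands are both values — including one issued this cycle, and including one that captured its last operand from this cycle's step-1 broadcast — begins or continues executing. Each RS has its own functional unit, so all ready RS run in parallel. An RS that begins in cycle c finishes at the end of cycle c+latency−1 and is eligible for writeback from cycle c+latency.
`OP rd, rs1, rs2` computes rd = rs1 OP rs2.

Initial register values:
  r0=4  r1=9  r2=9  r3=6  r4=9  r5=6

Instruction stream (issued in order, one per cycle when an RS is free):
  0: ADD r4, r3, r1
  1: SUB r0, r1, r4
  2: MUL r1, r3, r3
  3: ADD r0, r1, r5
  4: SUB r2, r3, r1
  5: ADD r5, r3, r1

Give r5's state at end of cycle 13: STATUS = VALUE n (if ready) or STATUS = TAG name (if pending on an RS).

c1: issue ADD r4<-Add1 | r0:4,r1:9,r2:9,r3:6,r4:Add1,r5:6
c2: issue SUB r0<-Add2 | r0:Add2,r1:9,r2:9,r3:6,r4:Add1,r5:6
c3: issue MUL r1<-Mul1 | r0:Add2,r1:Mul1,r2:9,r3:6,r4:Add1,r5:6
c4: CDB Add1=15; issue ADD r0<-Add1 | r0:Add1,r1:Mul1,r2:9,r3:6,r4:15,r5:6
c5: issue SUB r2<-Add3 | r0:Add1,r1:Mul1,r2:Add3,r3:6,r4:15,r5:6
c6: stall | r0:Add1,r1:Mul1,r2:Add3,r3:6,r4:15,r5:6
c7: CDB Add2=-6; issue ADD r5<-Add2 | r0:Add1,r1:Mul1,r2:Add3,r3:6,r4:15,r5:Add2
c8: CDB Mul1=36 | r0:Add1,r1:36,r2:Add3,r3:6,r4:15,r5:Add2
c9: - | r0:Add1,r1:36,r2:Add3,r3:6,r4:15,r5:Add2
c10: - | r0:Add1,r1:36,r2:Add3,r3:6,r4:15,r5:Add2
c11: CDB Add1=42 | r0:42,r1:36,r2:Add3,r3:6,r4:15,r5:Add2
c12: CDB Add2=42 | r0:42,r1:36,r2:Add3,r3:6,r4:15,r5:42
c13: CDB Add3=-30 | r0:42,r1:36,r2:-30,r3:6,r4:15,r5:42

STATUS = VALUE 42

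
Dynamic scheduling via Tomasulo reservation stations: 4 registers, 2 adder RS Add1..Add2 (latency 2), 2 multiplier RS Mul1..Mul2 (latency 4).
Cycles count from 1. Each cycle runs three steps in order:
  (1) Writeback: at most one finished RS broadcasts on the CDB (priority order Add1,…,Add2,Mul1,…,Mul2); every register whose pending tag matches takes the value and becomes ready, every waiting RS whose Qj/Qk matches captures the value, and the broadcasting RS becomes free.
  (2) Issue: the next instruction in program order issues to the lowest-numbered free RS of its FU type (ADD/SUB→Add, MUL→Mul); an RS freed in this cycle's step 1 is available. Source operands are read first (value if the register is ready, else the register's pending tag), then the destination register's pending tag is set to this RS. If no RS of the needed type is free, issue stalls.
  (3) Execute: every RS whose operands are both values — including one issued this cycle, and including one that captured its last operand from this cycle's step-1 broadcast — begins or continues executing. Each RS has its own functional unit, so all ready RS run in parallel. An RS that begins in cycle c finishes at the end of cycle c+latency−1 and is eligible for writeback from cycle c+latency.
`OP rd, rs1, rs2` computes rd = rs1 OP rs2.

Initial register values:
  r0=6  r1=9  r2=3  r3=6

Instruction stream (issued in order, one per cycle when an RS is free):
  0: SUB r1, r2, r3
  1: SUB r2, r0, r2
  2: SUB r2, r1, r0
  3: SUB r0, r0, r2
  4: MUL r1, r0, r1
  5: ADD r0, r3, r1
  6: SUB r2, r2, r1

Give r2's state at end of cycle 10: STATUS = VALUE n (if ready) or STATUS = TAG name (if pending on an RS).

cycle 1: issue SUB r1<-Add1 // r0:6,r1:Add1,r2:3,r3:6
cycle 2: issue SUB r2<-Add2 // r0:6,r1:Add1,r2:Add2,r3:6
cycle 3: CDB Add1=-3; issue SUB r2<-Add1 // r0:6,r1:-3,r2:Add1,r3:6
cycle 4: CDB Add2=3; issue SUB r0<-Add2 // r0:Add2,r1:-3,r2:Add1,r3:6
cycle 5: CDB Add1=-9; issue MUL r1<-Mul1 // r0:Add2,r1:Mul1,r2:-9,r3:6
cycle 6: issue ADD r0<-Add1 // r0:Add1,r1:Mul1,r2:-9,r3:6
cycle 7: CDB Add2=15; issue SUB r2<-Add2 // r0:Add1,r1:Mul1,r2:Add2,r3:6
cycle 8: - // r0:Add1,r1:Mul1,r2:Add2,r3:6
cycle 9: - // r0:Add1,r1:Mul1,r2:Add2,r3:6
cycle 10: - // r0:Add1,r1:Mul1,r2:Add2,r3:6

STATUS = TAG Add2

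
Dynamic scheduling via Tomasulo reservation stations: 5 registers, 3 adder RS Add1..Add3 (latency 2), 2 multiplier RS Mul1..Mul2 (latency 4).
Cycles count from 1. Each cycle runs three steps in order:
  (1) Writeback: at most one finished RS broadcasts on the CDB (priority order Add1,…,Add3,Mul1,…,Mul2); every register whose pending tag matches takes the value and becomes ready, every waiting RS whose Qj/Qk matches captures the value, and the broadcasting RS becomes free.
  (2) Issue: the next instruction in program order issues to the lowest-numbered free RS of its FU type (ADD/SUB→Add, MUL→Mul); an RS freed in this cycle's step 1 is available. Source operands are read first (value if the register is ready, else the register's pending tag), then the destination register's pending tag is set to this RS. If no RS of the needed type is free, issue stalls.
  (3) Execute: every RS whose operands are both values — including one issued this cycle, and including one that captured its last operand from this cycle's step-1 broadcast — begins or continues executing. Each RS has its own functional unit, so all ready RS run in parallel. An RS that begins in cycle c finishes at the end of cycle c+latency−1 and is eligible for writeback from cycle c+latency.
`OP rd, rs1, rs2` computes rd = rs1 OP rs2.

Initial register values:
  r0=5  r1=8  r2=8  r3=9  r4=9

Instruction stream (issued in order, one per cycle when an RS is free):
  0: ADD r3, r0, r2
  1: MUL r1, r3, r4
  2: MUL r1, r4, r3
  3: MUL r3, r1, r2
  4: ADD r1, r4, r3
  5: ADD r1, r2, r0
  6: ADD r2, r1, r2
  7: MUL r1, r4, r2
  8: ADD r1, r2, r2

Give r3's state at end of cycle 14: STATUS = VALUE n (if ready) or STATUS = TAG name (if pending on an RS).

STATUS = VALUE 936

c1: issue ADD r3<-Add1 | r0:5,r1:8,r2:8,r3:Add1,r4:9
c2: issue MUL r1<-Mul1 | r0:5,r1:Mul1,r2:8,r3:Add1,r4:9
c3: CDB Add1=13; issue MUL r1<-Mul2 | r0:5,r1:Mul2,r2:8,r3:13,r4:9
c4: stall | r0:5,r1:Mul2,r2:8,r3:13,r4:9
c5: stall | r0:5,r1:Mul2,r2:8,r3:13,r4:9
c6: stall | r0:5,r1:Mul2,r2:8,r3:13,r4:9
c7: CDB Mul1=117; issue MUL r3<-Mul1 | r0:5,r1:Mul2,r2:8,r3:Mul1,r4:9
c8: CDB Mul2=117; issue ADD r1<-Add1 | r0:5,r1:Add1,r2:8,r3:Mul1,r4:9
c9: issue ADD r1<-Add2 | r0:5,r1:Add2,r2:8,r3:Mul1,r4:9
c10: issue ADD r2<-Add3 | r0:5,r1:Add2,r2:Add3,r3:Mul1,r4:9
c11: CDB Add2=13; issue MUL r1<-Mul2 | r0:5,r1:Mul2,r2:Add3,r3:Mul1,r4:9
c12: CDB Mul1=936; issue ADD r1<-Add2 | r0:5,r1:Add2,r2:Add3,r3:936,r4:9
c13: CDB Add3=21 | r0:5,r1:Add2,r2:21,r3:936,r4:9
c14: CDB Add1=945 | r0:5,r1:Add2,r2:21,r3:936,r4:9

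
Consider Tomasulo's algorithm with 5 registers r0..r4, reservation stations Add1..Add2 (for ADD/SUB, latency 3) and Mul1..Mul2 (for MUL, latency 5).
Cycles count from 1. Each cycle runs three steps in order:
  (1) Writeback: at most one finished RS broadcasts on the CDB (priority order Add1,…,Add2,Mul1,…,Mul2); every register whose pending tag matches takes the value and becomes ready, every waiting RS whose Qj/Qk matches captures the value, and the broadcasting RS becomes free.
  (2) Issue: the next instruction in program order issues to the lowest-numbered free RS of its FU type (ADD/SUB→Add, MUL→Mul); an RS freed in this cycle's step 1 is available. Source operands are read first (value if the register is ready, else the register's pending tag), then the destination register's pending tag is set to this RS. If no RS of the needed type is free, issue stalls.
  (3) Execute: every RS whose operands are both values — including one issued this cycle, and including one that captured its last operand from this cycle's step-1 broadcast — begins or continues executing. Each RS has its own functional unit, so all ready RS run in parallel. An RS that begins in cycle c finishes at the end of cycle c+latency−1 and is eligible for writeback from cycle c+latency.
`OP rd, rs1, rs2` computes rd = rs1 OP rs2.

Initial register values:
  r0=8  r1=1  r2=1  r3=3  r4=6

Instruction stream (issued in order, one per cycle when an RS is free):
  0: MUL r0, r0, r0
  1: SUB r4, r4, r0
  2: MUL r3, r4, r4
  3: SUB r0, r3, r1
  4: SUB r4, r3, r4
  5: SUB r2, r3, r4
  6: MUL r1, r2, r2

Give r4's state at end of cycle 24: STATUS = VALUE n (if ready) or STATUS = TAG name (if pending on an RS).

c1: issue MUL r0<-Mul1 | r0:Mul1,r1:1,r2:1,r3:3,r4:6
c2: issue SUB r4<-Add1 | r0:Mul1,r1:1,r2:1,r3:3,r4:Add1
c3: issue MUL r3<-Mul2 | r0:Mul1,r1:1,r2:1,r3:Mul2,r4:Add1
c4: issue SUB r0<-Add2 | r0:Add2,r1:1,r2:1,r3:Mul2,r4:Add1
c5: stall | r0:Add2,r1:1,r2:1,r3:Mul2,r4:Add1
c6: CDB Mul1=64; stall | r0:Add2,r1:1,r2:1,r3:Mul2,r4:Add1
c7: stall | r0:Add2,r1:1,r2:1,r3:Mul2,r4:Add1
c8: stall | r0:Add2,r1:1,r2:1,r3:Mul2,r4:Add1
c9: CDB Add1=-58; issue SUB r4<-Add1 | r0:Add2,r1:1,r2:1,r3:Mul2,r4:Add1
c10: stall | r0:Add2,r1:1,r2:1,r3:Mul2,r4:Add1
c11: stall | r0:Add2,r1:1,r2:1,r3:Mul2,r4:Add1
c12: stall | r0:Add2,r1:1,r2:1,r3:Mul2,r4:Add1
c13: stall | r0:Add2,r1:1,r2:1,r3:Mul2,r4:Add1
c14: CDB Mul2=3364; stall | r0:Add2,r1:1,r2:1,r3:3364,r4:Add1
c15: stall | r0:Add2,r1:1,r2:1,r3:3364,r4:Add1
c16: stall | r0:Add2,r1:1,r2:1,r3:3364,r4:Add1
c17: CDB Add1=3422; issue SUB r2<-Add1 | r0:Add2,r1:1,r2:Add1,r3:3364,r4:3422
c18: CDB Add2=3363; issue MUL r1<-Mul1 | r0:3363,r1:Mul1,r2:Add1,r3:3364,r4:3422
c19: - | r0:3363,r1:Mul1,r2:Add1,r3:3364,r4:3422
c20: CDB Add1=-58 | r0:3363,r1:Mul1,r2:-58,r3:3364,r4:3422
c21: - | r0:3363,r1:Mul1,r2:-58,r3:3364,r4:3422
c22: - | r0:3363,r1:Mul1,r2:-58,r3:3364,r4:3422
c23: - | r0:3363,r1:Mul1,r2:-58,r3:3364,r4:3422
c24: - | r0:3363,r1:Mul1,r2:-58,r3:3364,r4:3422

STATUS = VALUE 3422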